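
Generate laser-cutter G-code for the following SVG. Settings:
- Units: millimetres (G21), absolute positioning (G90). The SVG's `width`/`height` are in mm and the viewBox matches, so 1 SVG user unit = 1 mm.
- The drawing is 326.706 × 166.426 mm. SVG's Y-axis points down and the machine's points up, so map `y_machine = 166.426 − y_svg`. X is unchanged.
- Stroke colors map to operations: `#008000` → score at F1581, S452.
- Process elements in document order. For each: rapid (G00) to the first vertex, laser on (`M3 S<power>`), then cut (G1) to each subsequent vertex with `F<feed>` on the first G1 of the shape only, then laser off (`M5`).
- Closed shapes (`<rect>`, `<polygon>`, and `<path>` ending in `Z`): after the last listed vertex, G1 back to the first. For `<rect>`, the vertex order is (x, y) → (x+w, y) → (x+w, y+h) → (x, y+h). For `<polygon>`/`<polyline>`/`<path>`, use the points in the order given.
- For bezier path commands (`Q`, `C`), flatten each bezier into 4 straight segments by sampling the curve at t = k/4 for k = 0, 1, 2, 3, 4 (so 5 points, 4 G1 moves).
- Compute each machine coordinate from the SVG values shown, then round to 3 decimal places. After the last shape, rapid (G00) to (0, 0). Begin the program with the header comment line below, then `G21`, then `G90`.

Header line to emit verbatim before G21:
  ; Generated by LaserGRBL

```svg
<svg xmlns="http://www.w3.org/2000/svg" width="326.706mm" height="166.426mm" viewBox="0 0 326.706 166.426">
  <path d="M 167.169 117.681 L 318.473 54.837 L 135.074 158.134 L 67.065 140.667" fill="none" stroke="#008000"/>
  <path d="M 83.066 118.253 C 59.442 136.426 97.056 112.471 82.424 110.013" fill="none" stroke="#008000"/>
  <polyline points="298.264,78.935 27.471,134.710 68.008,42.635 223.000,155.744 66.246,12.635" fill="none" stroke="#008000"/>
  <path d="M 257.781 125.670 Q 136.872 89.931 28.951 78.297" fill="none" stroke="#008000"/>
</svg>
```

Since the viewBox matches the mm dimensions, user units are millimetres directly. The only transform is the Y-flip y_m = 166.426 − y_svg.

Shape 1 is a open polyline drawn with `<path>`. Its stroke #008000 means score at S452, F1581. After flipping Y the toolpath is (167.169,48.745) → (318.473,111.589) → (135.074,8.292) → (67.065,25.759).

Shape 2 is a cubic bezier drawn with `<path>`. Its stroke #008000 means score at S452, F1581. After flipping Y the toolpath is (83.066,48.173) → (75.057,41.448) → (79.373,44.556) → (85.375,51.533) → (82.424,56.413).

Shape 3 is a open polyline drawn with `<polyline>`. Its stroke #008000 means score at S452, F1581. After flipping Y the toolpath is (298.264,87.491) → (27.471,31.716) → (68.008,123.791) → (223.000,10.682) → (66.246,153.791).

Shape 4 is a quadratic bezier drawn with `<path>`. Its stroke #008000 means score at S452, F1581. After flipping Y the toolpath is (257.781,40.756) → (198.138,57.119) → (140.119,70.469) → (83.723,80.805) → (28.951,88.129).

; Generated by LaserGRBL
G21
G90
G00 X167.169 Y48.745
M3 S452
G1 X318.473 Y111.589 F1581
G1 X135.074 Y8.292
G1 X67.065 Y25.759
M5
G00 X83.066 Y48.173
M3 S452
G1 X75.057 Y41.448 F1581
G1 X79.373 Y44.556
G1 X85.375 Y51.533
G1 X82.424 Y56.413
M5
G00 X298.264 Y87.491
M3 S452
G1 X27.471 Y31.716 F1581
G1 X68.008 Y123.791
G1 X223.000 Y10.682
G1 X66.246 Y153.791
M5
G00 X257.781 Y40.756
M3 S452
G1 X198.138 Y57.119 F1581
G1 X140.119 Y70.469
G1 X83.723 Y80.805
G1 X28.951 Y88.129
M5
G00 X0.000 Y0.000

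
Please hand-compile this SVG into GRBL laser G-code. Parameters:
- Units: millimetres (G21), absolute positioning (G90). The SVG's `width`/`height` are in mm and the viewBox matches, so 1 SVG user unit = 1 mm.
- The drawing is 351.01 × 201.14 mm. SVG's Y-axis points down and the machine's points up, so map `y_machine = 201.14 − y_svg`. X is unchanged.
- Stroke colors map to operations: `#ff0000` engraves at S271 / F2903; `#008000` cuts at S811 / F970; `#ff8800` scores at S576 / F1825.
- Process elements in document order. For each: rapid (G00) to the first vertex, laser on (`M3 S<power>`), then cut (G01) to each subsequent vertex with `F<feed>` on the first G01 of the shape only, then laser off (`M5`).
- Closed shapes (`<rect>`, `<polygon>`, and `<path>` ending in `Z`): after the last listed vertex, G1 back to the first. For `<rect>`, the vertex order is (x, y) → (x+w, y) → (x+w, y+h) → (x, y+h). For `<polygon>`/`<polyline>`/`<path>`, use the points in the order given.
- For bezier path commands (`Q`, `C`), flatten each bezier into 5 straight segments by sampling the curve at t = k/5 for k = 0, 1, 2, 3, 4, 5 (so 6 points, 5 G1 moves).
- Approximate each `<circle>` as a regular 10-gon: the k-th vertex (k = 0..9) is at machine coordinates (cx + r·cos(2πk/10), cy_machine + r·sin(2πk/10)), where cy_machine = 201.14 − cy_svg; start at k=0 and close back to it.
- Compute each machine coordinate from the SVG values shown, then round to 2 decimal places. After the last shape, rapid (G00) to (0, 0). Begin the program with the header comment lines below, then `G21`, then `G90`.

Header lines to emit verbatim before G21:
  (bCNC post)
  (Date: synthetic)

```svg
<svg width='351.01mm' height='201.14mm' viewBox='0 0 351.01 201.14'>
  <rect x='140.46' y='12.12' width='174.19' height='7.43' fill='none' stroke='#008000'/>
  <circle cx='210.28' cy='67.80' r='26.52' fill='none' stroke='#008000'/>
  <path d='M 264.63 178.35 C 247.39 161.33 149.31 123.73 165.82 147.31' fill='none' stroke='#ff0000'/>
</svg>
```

(bCNC post)
(Date: synthetic)
G21
G90
G00 X140.46 Y189.02
M3 S811
G01 X314.65 Y189.02 F970
G01 X314.65 Y181.59
G01 X140.46 Y181.59
G01 X140.46 Y189.02
M5
G00 X236.80 Y133.34
M3 S811
G01 X231.74 Y148.93 F970
G01 X218.48 Y158.56
G01 X202.08 Y158.56
G01 X188.82 Y148.93
G01 X183.76 Y133.34
G01 X188.82 Y117.75
G01 X202.08 Y108.12
G01 X218.48 Y108.12
G01 X231.74 Y117.75
G01 X236.80 Y133.34
M5
G00 X264.63 Y22.79
M3 S271
G01 X246.15 Y34.82 F2903
G01 X217.65 Y47.86
G01 X188.50 Y57.99
G01 X168.10 Y61.29
G01 X165.82 Y53.83
M5
G00 X0.00 Y0.00

viewBox `0 0 351.01 201.14` with mm width/height → 1 unit = 1 mm. Flip: y_m = 201.14 − y_svg.

**Shape 1** — `<rect>` rectangle, stroke `#008000` → cut (S811, F970). Machine vertices: (140.46,189.02) → (314.65,189.02) → (314.65,181.59) → (140.46,181.59) → (140.46,189.02). Closed: final G1 returns to the first vertex.

**Shape 2** — `<circle>` circle, stroke `#008000` → cut (S811, F970). Machine vertices: (236.80,133.34) → (231.74,148.93) → (218.48,158.56) → (202.08,158.56) → (188.82,148.93) → (183.76,133.34) → (188.82,117.75) → (202.08,108.12) → (218.48,108.12) → (231.74,117.75) → (236.80,133.34). Closed: final G1 returns to the first vertex.

**Shape 3** — `<path>` cubic bezier, stroke `#ff0000` → engrave (S271, F2903). Control points (SVG): P0=(264.63,178.35), P1=(247.39,161.33), P2=(149.31,123.73), P3=(165.82,147.31); sampled at t=k/5. Machine vertices: (264.63,22.79) → (246.15,34.82) → (217.65,47.86) → (188.50,57.99) → (168.10,61.29) → (165.82,53.83). Open path.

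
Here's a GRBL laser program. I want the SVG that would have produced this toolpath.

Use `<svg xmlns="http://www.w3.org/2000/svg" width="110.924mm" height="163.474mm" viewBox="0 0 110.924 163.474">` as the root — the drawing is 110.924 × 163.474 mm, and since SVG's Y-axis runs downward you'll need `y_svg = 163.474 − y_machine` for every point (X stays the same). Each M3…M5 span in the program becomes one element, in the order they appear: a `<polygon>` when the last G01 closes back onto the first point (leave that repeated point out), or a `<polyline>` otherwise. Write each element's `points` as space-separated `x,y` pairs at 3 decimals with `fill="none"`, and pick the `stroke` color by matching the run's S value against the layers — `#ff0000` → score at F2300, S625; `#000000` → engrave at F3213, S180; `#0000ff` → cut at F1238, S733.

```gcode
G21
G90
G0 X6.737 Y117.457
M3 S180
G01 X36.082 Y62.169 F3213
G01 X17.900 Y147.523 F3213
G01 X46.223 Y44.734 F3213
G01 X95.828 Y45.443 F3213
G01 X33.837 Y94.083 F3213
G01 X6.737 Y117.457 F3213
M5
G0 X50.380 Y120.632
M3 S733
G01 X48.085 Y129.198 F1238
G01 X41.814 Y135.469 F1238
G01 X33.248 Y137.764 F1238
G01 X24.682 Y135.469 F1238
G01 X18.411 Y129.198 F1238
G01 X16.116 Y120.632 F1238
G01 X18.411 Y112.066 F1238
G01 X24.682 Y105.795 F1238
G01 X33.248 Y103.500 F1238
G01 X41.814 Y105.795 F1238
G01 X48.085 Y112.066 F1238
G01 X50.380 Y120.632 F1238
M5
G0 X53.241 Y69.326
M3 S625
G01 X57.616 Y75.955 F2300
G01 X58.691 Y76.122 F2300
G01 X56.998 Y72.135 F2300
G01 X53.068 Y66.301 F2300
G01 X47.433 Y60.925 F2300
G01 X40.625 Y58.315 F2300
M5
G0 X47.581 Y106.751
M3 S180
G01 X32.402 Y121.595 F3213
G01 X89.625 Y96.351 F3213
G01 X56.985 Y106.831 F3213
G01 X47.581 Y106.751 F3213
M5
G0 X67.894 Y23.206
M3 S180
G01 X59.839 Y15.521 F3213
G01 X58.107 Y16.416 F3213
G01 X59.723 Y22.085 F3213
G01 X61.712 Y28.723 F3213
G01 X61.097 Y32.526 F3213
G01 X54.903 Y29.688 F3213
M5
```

y_svg = 163.474 − y_m.

[1] S180→`#000000` (engrave); closed run; points: 6.737,46.017 36.082,101.305 17.900,15.951 46.223,118.740 95.828,118.031 33.837,69.391

[2] S733→`#0000ff` (cut); closed run; points: 50.380,42.842 48.085,34.276 41.814,28.005 33.248,25.710 24.682,28.005 18.411,34.276 16.116,42.842 18.411,51.408 24.682,57.679 33.248,59.974 41.814,57.679 48.085,51.408

[3] S625→`#ff0000` (score); open run; points: 53.241,94.148 57.616,87.519 58.691,87.352 56.998,91.339 53.068,97.173 47.433,102.549 40.625,105.159

[4] S180→`#000000` (engrave); closed run; points: 47.581,56.723 32.402,41.879 89.625,67.123 56.985,56.643

[5] S180→`#000000` (engrave); open run; points: 67.894,140.268 59.839,147.953 58.107,147.058 59.723,141.389 61.712,134.751 61.097,130.948 54.903,133.786

<svg xmlns="http://www.w3.org/2000/svg" width="110.924mm" height="163.474mm" viewBox="0 0 110.924 163.474">
  <polygon points="6.737,46.017 36.082,101.305 17.900,15.951 46.223,118.740 95.828,118.031 33.837,69.391" fill="none" stroke="#000000"/>
  <polygon points="50.380,42.842 48.085,34.276 41.814,28.005 33.248,25.710 24.682,28.005 18.411,34.276 16.116,42.842 18.411,51.408 24.682,57.679 33.248,59.974 41.814,57.679 48.085,51.408" fill="none" stroke="#0000ff"/>
  <polyline points="53.241,94.148 57.616,87.519 58.691,87.352 56.998,91.339 53.068,97.173 47.433,102.549 40.625,105.159" fill="none" stroke="#ff0000"/>
  <polygon points="47.581,56.723 32.402,41.879 89.625,67.123 56.985,56.643" fill="none" stroke="#000000"/>
  <polyline points="67.894,140.268 59.839,147.953 58.107,147.058 59.723,141.389 61.712,134.751 61.097,130.948 54.903,133.786" fill="none" stroke="#000000"/>
</svg>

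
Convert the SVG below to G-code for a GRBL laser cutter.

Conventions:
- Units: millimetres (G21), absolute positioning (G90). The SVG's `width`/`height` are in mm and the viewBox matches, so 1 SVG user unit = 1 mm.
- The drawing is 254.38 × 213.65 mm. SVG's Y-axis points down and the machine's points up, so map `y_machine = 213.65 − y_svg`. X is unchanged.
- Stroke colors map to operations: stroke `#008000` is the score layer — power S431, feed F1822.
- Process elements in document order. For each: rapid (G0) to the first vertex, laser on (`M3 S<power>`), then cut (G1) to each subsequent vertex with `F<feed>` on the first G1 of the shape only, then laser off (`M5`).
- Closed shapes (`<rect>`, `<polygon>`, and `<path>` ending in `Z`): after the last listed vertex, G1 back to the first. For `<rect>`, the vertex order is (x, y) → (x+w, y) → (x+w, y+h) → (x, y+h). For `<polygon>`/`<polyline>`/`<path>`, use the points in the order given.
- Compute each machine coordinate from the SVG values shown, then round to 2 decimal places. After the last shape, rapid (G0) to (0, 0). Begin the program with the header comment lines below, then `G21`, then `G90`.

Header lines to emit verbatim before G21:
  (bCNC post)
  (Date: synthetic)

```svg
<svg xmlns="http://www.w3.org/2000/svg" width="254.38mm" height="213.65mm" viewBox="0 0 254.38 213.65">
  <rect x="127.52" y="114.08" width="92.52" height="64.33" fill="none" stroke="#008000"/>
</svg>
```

viewBox `0 0 254.38 213.65` with mm width/height → 1 unit = 1 mm. Flip: y_m = 213.65 − y_svg.

**Shape 1** — `<rect>` rectangle, stroke `#008000` → score (S431, F1822). Machine vertices: (127.52,99.57) → (220.04,99.57) → (220.04,35.24) → (127.52,35.24) → (127.52,99.57). Closed: final G1 returns to the first vertex.

(bCNC post)
(Date: synthetic)
G21
G90
G0 X127.52 Y99.57
M3 S431
G1 X220.04 Y99.57 F1822
G1 X220.04 Y35.24
G1 X127.52 Y35.24
G1 X127.52 Y99.57
M5
G0 X0.00 Y0.00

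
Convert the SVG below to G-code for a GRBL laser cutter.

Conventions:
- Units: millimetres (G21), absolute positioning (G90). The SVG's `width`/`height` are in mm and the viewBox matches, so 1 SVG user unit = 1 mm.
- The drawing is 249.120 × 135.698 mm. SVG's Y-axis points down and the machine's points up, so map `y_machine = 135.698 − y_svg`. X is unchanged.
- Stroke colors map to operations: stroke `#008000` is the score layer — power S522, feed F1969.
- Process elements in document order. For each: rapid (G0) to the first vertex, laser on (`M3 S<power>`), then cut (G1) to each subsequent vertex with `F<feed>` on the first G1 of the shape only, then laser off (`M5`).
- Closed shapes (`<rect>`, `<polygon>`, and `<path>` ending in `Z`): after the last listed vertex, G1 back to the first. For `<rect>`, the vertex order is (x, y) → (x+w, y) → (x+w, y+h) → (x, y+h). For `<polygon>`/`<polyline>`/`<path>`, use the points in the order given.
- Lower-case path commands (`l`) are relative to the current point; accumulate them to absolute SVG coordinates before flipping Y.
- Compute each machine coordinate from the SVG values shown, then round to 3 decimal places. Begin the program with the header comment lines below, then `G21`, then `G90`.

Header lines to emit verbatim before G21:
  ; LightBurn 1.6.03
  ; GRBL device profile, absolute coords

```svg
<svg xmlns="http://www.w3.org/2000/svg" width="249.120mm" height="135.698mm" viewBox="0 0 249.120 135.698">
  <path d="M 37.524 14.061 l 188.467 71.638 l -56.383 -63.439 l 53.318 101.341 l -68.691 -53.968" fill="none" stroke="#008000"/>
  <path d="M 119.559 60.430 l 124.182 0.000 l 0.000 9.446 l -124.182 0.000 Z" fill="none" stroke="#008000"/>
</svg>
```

; LightBurn 1.6.03
; GRBL device profile, absolute coords
G21
G90
G0 X37.524 Y121.637
M3 S522
G1 X225.991 Y49.999 F1969
G1 X169.608 Y113.438
G1 X222.926 Y12.097
G1 X154.235 Y66.065
M5
G0 X119.559 Y75.268
M3 S522
G1 X243.741 Y75.268 F1969
G1 X243.741 Y65.822
G1 X119.559 Y65.822
G1 X119.559 Y75.268
M5

Since the viewBox matches the mm dimensions, user units are millimetres directly. The only transform is the Y-flip y_m = 135.698 − y_svg.

Shape 1 is a open polyline drawn with `<path>`. Its stroke #008000 means score at S522, F1969. After flipping Y the toolpath is (37.524,121.637) → (225.991,49.999) → (169.608,113.438) → (222.926,12.097) → (154.235,66.065).

Shape 2 is a rectangle drawn with `<path>`. Its stroke #008000 means score at S522, F1969. After flipping Y the toolpath is (119.559,75.268) → (243.741,75.268) → (243.741,65.822) → (119.559,65.822) → (119.559,75.268), returning to the start.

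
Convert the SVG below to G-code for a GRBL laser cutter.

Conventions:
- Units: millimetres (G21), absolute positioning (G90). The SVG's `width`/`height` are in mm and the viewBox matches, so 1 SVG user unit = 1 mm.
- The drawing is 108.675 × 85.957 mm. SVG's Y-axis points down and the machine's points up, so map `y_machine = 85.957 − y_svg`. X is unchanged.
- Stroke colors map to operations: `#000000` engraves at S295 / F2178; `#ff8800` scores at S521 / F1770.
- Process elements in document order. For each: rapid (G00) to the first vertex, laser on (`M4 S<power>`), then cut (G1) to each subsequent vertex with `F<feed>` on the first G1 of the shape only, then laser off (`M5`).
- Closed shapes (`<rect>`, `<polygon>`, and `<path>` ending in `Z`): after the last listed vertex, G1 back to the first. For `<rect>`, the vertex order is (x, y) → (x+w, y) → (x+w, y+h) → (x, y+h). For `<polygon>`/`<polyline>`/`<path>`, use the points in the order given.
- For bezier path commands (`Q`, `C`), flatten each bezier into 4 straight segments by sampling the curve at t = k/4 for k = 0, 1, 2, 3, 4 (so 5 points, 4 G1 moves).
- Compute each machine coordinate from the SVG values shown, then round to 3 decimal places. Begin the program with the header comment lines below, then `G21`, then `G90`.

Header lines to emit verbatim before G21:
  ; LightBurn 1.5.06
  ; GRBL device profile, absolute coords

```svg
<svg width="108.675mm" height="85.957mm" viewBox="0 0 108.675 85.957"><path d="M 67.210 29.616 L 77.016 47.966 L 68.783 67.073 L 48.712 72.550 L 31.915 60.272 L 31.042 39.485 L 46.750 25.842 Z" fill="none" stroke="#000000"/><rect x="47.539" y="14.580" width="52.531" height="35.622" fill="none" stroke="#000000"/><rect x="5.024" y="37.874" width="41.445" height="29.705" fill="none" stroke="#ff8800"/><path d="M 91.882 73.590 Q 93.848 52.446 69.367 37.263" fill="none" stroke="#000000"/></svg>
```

; LightBurn 1.5.06
; GRBL device profile, absolute coords
G21
G90
G00 X67.210 Y56.341
M4 S295
G1 X77.016 Y37.991 F2178
G1 X68.783 Y18.884
G1 X48.712 Y13.407
G1 X31.915 Y25.685
G1 X31.042 Y46.472
G1 X46.750 Y60.115
G1 X67.210 Y56.341
M5
G00 X47.539 Y71.377
M4 S295
G1 X100.070 Y71.377 F2178
G1 X100.070 Y35.755
G1 X47.539 Y35.755
G1 X47.539 Y71.377
M5
G00 X5.024 Y48.083
M4 S521
G1 X46.469 Y48.083 F1770
G1 X46.469 Y18.378
G1 X5.024 Y18.378
G1 X5.024 Y48.083
M5
G00 X91.882 Y12.367
M4 S295
G1 X91.212 Y22.566 F2178
G1 X87.236 Y32.021
G1 X79.955 Y40.730
G1 X69.367 Y48.694
M5

1 u = 1 mm; y_m = 85.957 − y.

[1] `<path>` regular polygon, #000000→engrave S295 F2178: (67.210,56.341) → (77.016,37.991) → (68.783,18.884) → (48.712,13.407) → (31.915,25.685) → (31.042,46.472) → (46.750,60.115) → (67.210,56.341) (closed)

[2] `<rect>` rectangle, #000000→engrave S295 F2178: (47.539,71.377) → (100.070,71.377) → (100.070,35.755) → (47.539,35.755) → (47.539,71.377) (closed)

[3] `<rect>` rectangle, #ff8800→score S521 F1770: (5.024,48.083) → (46.469,48.083) → (46.469,18.378) → (5.024,18.378) → (5.024,48.083) (closed)

[4] `<path>` quadratic bezier, #000000→engrave S295 F2178: (91.882,12.367) → (91.212,22.566) → (87.236,32.021) → (79.955,40.730) → (69.367,48.694)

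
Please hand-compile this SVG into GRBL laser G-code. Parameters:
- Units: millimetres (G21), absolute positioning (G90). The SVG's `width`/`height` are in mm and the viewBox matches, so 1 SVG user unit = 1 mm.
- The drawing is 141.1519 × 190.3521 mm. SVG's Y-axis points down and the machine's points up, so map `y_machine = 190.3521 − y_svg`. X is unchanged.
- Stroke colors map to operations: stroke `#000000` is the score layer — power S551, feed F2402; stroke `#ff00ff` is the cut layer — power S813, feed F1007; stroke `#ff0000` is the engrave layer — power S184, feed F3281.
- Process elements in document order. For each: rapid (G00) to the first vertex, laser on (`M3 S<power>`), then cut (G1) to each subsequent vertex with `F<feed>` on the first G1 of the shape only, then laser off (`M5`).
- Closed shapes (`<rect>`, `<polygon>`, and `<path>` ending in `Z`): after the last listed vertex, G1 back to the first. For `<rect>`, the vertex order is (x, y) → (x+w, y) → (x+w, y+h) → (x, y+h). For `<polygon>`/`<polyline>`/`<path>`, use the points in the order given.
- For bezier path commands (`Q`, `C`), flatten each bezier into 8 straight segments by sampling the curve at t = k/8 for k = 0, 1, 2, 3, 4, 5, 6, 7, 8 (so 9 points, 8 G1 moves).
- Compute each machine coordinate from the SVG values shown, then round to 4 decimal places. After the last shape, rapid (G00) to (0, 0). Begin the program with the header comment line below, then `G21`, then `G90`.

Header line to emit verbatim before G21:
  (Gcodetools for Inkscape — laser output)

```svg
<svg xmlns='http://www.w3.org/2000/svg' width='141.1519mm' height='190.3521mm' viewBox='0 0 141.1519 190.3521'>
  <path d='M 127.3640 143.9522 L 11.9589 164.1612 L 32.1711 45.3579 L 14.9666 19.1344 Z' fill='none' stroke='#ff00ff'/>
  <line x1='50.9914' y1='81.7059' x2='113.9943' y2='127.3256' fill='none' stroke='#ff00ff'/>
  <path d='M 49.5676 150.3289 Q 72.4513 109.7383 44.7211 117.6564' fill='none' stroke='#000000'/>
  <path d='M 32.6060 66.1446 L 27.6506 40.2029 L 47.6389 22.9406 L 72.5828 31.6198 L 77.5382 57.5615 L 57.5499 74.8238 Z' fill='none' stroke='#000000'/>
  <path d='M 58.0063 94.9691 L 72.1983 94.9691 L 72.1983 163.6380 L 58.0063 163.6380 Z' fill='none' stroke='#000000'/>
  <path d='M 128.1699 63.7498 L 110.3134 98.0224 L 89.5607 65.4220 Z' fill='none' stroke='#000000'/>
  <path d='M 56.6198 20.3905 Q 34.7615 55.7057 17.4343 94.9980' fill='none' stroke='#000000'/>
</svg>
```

(Gcodetools for Inkscape — laser output)
G21
G90
G00 X127.3640 Y46.3999
M3 S813
G1 X11.9589 Y26.1909 F1007
G1 X32.1711 Y144.9942
G1 X14.9666 Y171.2177
G1 X127.3640 Y46.3999
M5
G00 X50.9914 Y108.6462
M3 S813
G1 X113.9943 Y63.0265 F1007
M5
G00 X49.5676 Y40.0232
M3 S551
G1 X54.4977 Y49.4129 F2402
G1 X57.8461 Y57.2867
G1 X59.6128 Y63.6446
G1 X59.7978 Y68.4866
G1 X58.4012 Y71.8127
G1 X55.4228 Y73.6230
G1 X50.8628 Y73.9173
G1 X44.7211 Y72.6957
M5
G00 X32.6060 Y124.2075
M3 S551
G1 X27.6506 Y150.1492 F2402
G1 X47.6389 Y167.4115
G1 X72.5828 Y158.7323
G1 X77.5382 Y132.7906
G1 X57.5499 Y115.5283
G1 X32.6060 Y124.2075
M5
G00 X58.0063 Y95.3830
M3 S551
G1 X72.1983 Y95.3830 F2402
G1 X72.1983 Y26.7141
G1 X58.0063 Y26.7141
G1 X58.0063 Y95.3830
M5
G00 X128.1699 Y126.6023
M3 S551
G1 X110.3134 Y92.3297 F2402
G1 X89.5607 Y124.9301
G1 X128.1699 Y126.6023
M5
G00 X56.6198 Y169.9616
M3 S551
G1 X51.2260 Y161.0707 F2402
G1 X45.9738 Y152.0554
G1 X40.8633 Y142.9159
G1 X35.8943 Y133.6521
G1 X31.0669 Y124.2640
G1 X26.3811 Y114.7517
G1 X21.8369 Y105.1150
G1 X17.4343 Y95.3541
M5
G00 X0.0000 Y0.0000

1 u = 1 mm; y_m = 190.3521 − y.

[1] `<path>` closed polygon, #ff00ff→cut S813 F1007: (127.3640,46.3999) → (11.9589,26.1909) → (32.1711,144.9942) → (14.9666,171.2177) → (127.3640,46.3999) (closed)

[2] `<line>` line segment, #ff00ff→cut S813 F1007: (50.9914,108.6462) → (113.9943,63.0265)

[3] `<path>` quadratic bezier, #000000→score S551 F2402: (49.5676,40.0232) → (54.4977,49.4129) → (57.8461,57.2867) → (59.6128,63.6446) → (59.7978,68.4866) → (58.4012,71.8127) → (55.4228,73.6230) → (50.8628,73.9173) → (44.7211,72.6957)

[4] `<path>` regular polygon, #000000→score S551 F2402: (32.6060,124.2075) → (27.6506,150.1492) → (47.6389,167.4115) → (72.5828,158.7323) → (77.5382,132.7906) → (57.5499,115.5283) → (32.6060,124.2075) (closed)

[5] `<path>` rectangle, #000000→score S551 F2402: (58.0063,95.3830) → (72.1983,95.3830) → (72.1983,26.7141) → (58.0063,26.7141) → (58.0063,95.3830) (closed)

[6] `<path>` regular polygon, #000000→score S551 F2402: (128.1699,126.6023) → (110.3134,92.3297) → (89.5607,124.9301) → (128.1699,126.6023) (closed)

[7] `<path>` quadratic bezier, #000000→score S551 F2402: (56.6198,169.9616) → (51.2260,161.0707) → (45.9738,152.0554) → (40.8633,142.9159) → (35.8943,133.6521) → (31.0669,124.2640) → (26.3811,114.7517) → (21.8369,105.1150) → (17.4343,95.3541)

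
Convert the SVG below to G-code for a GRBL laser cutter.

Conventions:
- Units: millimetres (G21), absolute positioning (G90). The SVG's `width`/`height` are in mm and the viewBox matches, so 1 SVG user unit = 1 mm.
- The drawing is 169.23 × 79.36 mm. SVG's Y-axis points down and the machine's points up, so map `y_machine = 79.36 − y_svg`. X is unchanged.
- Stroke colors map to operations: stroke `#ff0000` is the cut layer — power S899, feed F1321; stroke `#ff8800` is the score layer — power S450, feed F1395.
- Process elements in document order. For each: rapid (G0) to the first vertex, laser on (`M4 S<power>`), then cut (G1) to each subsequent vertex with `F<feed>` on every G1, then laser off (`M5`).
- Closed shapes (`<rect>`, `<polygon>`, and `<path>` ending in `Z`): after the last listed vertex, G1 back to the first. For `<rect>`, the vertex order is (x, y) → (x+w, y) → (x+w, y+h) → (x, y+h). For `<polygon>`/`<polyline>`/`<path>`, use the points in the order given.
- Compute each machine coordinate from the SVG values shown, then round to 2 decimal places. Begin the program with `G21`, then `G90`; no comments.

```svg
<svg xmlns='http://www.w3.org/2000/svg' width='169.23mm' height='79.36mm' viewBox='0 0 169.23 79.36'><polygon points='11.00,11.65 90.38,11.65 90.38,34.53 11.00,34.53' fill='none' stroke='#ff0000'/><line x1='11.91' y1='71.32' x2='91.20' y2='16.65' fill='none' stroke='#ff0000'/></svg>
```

1 u = 1 mm; y_m = 79.36 − y.

[1] `<polygon>` rectangle, #ff0000→cut S899 F1321: (11.00,67.71) → (90.38,67.71) → (90.38,44.83) → (11.00,44.83) → (11.00,67.71) (closed)

[2] `<line>` line segment, #ff0000→cut S899 F1321: (11.91,8.04) → (91.20,62.71)

G21
G90
G0 X11.00 Y67.71
M4 S899
G1 X90.38 Y67.71 F1321
G1 X90.38 Y44.83 F1321
G1 X11.00 Y44.83 F1321
G1 X11.00 Y67.71 F1321
M5
G0 X11.91 Y8.04
M4 S899
G1 X91.20 Y62.71 F1321
M5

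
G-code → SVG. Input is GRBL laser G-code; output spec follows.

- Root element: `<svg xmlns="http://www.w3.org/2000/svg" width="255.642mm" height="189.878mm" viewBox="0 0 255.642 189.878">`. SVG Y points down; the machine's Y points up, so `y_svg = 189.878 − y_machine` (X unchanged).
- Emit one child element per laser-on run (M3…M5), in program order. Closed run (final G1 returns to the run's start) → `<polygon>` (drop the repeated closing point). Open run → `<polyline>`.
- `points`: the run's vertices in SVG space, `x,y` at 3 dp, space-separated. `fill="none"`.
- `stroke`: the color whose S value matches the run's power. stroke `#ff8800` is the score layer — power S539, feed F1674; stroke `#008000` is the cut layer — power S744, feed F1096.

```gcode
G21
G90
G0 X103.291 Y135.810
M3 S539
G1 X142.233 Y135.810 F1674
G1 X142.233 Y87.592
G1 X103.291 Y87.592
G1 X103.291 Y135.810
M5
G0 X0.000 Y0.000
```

<svg xmlns="http://www.w3.org/2000/svg" width="255.642mm" height="189.878mm" viewBox="0 0 255.642 189.878">
  <polygon points="103.291,54.068 142.233,54.068 142.233,102.286 103.291,102.286" fill="none" stroke="#ff8800"/>
</svg>

Each laser-on run becomes one SVG element. Flip Y back into SVG space with y_svg = 189.878 − y_machine. Every run uses S539, so all elements get stroke `#ff8800` (score).

Run 1: The run returns to its start, so emit a `<polygon>` with points (Y-flipped): 103.291,54.068 142.233,54.068 142.233,102.286 103.291,102.286.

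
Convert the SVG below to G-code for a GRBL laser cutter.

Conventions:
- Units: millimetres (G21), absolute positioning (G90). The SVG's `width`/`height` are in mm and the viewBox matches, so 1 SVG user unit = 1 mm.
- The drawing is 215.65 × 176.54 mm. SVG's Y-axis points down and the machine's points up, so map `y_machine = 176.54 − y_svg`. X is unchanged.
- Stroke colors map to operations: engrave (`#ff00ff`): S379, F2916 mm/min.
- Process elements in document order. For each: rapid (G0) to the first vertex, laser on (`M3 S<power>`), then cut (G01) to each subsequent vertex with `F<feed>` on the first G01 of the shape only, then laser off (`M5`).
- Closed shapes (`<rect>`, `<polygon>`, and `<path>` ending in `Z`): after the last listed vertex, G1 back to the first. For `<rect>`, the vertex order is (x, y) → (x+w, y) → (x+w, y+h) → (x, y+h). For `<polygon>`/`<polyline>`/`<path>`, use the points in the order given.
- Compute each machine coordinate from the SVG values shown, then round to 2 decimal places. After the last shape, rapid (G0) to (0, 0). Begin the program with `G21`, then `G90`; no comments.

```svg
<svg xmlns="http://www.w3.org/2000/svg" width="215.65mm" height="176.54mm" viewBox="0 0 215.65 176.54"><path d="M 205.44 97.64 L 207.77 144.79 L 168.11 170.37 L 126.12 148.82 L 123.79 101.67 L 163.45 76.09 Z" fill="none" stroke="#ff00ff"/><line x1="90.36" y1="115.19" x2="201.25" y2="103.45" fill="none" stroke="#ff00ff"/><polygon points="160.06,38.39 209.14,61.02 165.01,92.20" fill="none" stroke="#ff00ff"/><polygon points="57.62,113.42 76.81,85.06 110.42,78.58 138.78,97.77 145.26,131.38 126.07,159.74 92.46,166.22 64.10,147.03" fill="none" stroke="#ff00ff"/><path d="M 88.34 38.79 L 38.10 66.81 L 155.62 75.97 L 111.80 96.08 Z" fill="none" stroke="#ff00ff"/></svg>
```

G21
G90
G0 X205.44 Y78.90
M3 S379
G01 X207.77 Y31.75 F2916
G01 X168.11 Y6.17
G01 X126.12 Y27.72
G01 X123.79 Y74.87
G01 X163.45 Y100.45
G01 X205.44 Y78.90
M5
G0 X90.36 Y61.35
M3 S379
G01 X201.25 Y73.09 F2916
M5
G0 X160.06 Y138.15
M3 S379
G01 X209.14 Y115.52 F2916
G01 X165.01 Y84.34
G01 X160.06 Y138.15
M5
G0 X57.62 Y63.12
M3 S379
G01 X76.81 Y91.48 F2916
G01 X110.42 Y97.96
G01 X138.78 Y78.77
G01 X145.26 Y45.16
G01 X126.07 Y16.80
G01 X92.46 Y10.32
G01 X64.10 Y29.51
G01 X57.62 Y63.12
M5
G0 X88.34 Y137.75
M3 S379
G01 X38.10 Y109.73 F2916
G01 X155.62 Y100.57
G01 X111.80 Y80.46
G01 X88.34 Y137.75
M5
G0 X0.00 Y0.00

Since the viewBox matches the mm dimensions, user units are millimetres directly. The only transform is the Y-flip y_m = 176.54 − y_svg.

Shape 1 is a regular polygon drawn with `<path>`. Its stroke #ff00ff means engrave at S379, F2916. After flipping Y the toolpath is (205.44,78.90) → (207.77,31.75) → (168.11,6.17) → (126.12,27.72) → (123.79,74.87) → (163.45,100.45) → (205.44,78.90), returning to the start.

Shape 2 is a line segment drawn with `<line>`. Its stroke #ff00ff means engrave at S379, F2916. After flipping Y the toolpath is (90.36,61.35) → (201.25,73.09).

Shape 3 is a regular polygon drawn with `<polygon>`. Its stroke #ff00ff means engrave at S379, F2916. After flipping Y the toolpath is (160.06,138.15) → (209.14,115.52) → (165.01,84.34) → (160.06,138.15), returning to the start.

Shape 4 is a regular polygon drawn with `<polygon>`. Its stroke #ff00ff means engrave at S379, F2916. After flipping Y the toolpath is (57.62,63.12) → (76.81,91.48) → (110.42,97.96) → (138.78,78.77) → (145.26,45.16) → (126.07,16.80) → (92.46,10.32) → (64.10,29.51) → (57.62,63.12), returning to the start.

Shape 5 is a closed polygon drawn with `<path>`. Its stroke #ff00ff means engrave at S379, F2916. After flipping Y the toolpath is (88.34,137.75) → (38.10,109.73) → (155.62,100.57) → (111.80,80.46) → (88.34,137.75), returning to the start.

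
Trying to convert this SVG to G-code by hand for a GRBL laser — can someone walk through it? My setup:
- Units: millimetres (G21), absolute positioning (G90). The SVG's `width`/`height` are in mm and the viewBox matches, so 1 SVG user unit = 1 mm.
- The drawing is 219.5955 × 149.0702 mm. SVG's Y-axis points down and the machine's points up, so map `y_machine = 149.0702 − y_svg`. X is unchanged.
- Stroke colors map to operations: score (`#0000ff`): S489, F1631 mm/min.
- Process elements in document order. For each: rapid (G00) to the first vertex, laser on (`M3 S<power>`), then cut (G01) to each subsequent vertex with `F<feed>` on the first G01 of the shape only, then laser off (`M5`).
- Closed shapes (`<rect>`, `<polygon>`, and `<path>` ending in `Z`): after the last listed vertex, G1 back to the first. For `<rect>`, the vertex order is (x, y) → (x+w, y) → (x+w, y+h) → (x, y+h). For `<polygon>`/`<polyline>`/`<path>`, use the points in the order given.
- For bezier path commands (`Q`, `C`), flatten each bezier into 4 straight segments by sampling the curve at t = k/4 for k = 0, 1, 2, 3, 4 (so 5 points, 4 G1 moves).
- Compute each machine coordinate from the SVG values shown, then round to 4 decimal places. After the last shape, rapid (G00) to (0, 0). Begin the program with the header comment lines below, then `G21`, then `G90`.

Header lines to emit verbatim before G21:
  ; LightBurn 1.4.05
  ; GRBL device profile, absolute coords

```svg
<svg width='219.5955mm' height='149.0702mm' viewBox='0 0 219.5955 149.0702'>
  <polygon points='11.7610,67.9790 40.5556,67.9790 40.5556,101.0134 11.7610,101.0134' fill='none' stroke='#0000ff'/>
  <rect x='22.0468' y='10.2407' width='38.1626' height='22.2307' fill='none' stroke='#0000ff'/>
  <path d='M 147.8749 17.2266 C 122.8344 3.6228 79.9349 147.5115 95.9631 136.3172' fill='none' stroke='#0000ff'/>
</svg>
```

Since the viewBox matches the mm dimensions, user units are millimetres directly. The only transform is the Y-flip y_m = 149.0702 − y_svg.

Shape 1 is a rectangle drawn with `<polygon>`. Its stroke #0000ff means score at S489, F1631. After flipping Y the toolpath is (11.7610,81.0912) → (40.5556,81.0912) → (40.5556,48.0568) → (11.7610,48.0568) → (11.7610,81.0912), returning to the start.

Shape 2 is a rectangle drawn with `<rect>`. Its stroke #0000ff means score at S489, F1631. After flipping Y the toolpath is (22.0468,138.8295) → (60.2094,138.8295) → (60.2094,116.5988) → (22.0468,116.5988) → (22.0468,138.8295), returning to the start.

Shape 3 is a cubic bezier drawn with `<path>`. Its stroke #0000ff means score at S489, F1631. After flipping Y the toolpath is (147.8749,131.8436) → (126.9458,117.4006) → (106.5182,73.2019) → (93.7911,28.5513) → (95.9631,12.7530).

; LightBurn 1.4.05
; GRBL device profile, absolute coords
G21
G90
G00 X11.7610 Y81.0912
M3 S489
G01 X40.5556 Y81.0912 F1631
G01 X40.5556 Y48.0568
G01 X11.7610 Y48.0568
G01 X11.7610 Y81.0912
M5
G00 X22.0468 Y138.8295
M3 S489
G01 X60.2094 Y138.8295 F1631
G01 X60.2094 Y116.5988
G01 X22.0468 Y116.5988
G01 X22.0468 Y138.8295
M5
G00 X147.8749 Y131.8436
M3 S489
G01 X126.9458 Y117.4006 F1631
G01 X106.5182 Y73.2019
G01 X93.7911 Y28.5513
G01 X95.9631 Y12.7530
M5
G00 X0.0000 Y0.0000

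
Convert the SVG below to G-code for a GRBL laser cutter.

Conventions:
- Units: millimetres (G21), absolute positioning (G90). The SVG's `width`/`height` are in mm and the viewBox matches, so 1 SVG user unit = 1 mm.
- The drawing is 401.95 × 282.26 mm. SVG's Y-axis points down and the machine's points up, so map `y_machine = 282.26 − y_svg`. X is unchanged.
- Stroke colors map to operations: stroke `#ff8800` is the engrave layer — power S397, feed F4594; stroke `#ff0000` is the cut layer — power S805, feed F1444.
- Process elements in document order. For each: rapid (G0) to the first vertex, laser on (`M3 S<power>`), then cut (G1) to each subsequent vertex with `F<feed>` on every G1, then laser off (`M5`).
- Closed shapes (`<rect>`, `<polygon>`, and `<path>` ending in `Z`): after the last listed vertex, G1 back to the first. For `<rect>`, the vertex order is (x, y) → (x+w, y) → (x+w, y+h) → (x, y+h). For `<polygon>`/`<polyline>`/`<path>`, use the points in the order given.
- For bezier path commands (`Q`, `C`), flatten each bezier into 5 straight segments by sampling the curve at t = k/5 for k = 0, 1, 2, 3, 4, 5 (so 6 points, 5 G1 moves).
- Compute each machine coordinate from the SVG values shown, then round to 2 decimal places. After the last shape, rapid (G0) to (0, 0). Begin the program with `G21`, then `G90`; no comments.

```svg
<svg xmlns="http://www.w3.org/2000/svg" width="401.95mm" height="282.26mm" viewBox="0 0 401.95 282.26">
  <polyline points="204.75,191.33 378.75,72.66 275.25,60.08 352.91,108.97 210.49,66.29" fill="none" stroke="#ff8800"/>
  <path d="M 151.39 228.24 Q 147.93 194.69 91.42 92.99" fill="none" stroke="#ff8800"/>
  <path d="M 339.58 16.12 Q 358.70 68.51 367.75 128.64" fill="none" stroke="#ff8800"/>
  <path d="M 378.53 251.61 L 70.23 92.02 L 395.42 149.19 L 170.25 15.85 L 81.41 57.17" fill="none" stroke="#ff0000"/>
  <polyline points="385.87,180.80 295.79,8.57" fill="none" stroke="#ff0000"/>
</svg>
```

1 u = 1 mm; y_m = 282.26 − y.

[1] `<polyline>` open polyline, #ff8800→engrave S397 F4594: (204.75,90.93) → (378.75,209.60) → (275.25,222.18) → (352.91,173.29) → (210.49,215.97)

[2] `<path>` quadratic bezier, #ff8800→engrave S397 F4594: (151.39,54.02) → (147.88,70.17) → (140.13,91.76) → (128.14,118.81) → (111.90,151.32) → (91.42,189.27)

[3] `<path>` quadratic bezier, #ff8800→engrave S397 F4594: (339.58,266.14) → (346.83,244.87) → (353.26,222.99) → (358.90,200.49) → (363.73,177.36) → (367.75,153.62)

[4] `<path>` open polyline, #ff0000→cut S805 F1444: (378.53,30.65) → (70.23,190.24) → (395.42,133.07) → (170.25,266.41) → (81.41,225.09)

[5] `<polyline>` line segment, #ff0000→cut S805 F1444: (385.87,101.46) → (295.79,273.69)

G21
G90
G0 X204.75 Y90.93
M3 S397
G1 X378.75 Y209.60 F4594
G1 X275.25 Y222.18 F4594
G1 X352.91 Y173.29 F4594
G1 X210.49 Y215.97 F4594
M5
G0 X151.39 Y54.02
M3 S397
G1 X147.88 Y70.17 F4594
G1 X140.13 Y91.76 F4594
G1 X128.14 Y118.81 F4594
G1 X111.90 Y151.32 F4594
G1 X91.42 Y189.27 F4594
M5
G0 X339.58 Y266.14
M3 S397
G1 X346.83 Y244.87 F4594
G1 X353.26 Y222.99 F4594
G1 X358.90 Y200.49 F4594
G1 X363.73 Y177.36 F4594
G1 X367.75 Y153.62 F4594
M5
G0 X378.53 Y30.65
M3 S805
G1 X70.23 Y190.24 F1444
G1 X395.42 Y133.07 F1444
G1 X170.25 Y266.41 F1444
G1 X81.41 Y225.09 F1444
M5
G0 X385.87 Y101.46
M3 S805
G1 X295.79 Y273.69 F1444
M5
G0 X0.00 Y0.00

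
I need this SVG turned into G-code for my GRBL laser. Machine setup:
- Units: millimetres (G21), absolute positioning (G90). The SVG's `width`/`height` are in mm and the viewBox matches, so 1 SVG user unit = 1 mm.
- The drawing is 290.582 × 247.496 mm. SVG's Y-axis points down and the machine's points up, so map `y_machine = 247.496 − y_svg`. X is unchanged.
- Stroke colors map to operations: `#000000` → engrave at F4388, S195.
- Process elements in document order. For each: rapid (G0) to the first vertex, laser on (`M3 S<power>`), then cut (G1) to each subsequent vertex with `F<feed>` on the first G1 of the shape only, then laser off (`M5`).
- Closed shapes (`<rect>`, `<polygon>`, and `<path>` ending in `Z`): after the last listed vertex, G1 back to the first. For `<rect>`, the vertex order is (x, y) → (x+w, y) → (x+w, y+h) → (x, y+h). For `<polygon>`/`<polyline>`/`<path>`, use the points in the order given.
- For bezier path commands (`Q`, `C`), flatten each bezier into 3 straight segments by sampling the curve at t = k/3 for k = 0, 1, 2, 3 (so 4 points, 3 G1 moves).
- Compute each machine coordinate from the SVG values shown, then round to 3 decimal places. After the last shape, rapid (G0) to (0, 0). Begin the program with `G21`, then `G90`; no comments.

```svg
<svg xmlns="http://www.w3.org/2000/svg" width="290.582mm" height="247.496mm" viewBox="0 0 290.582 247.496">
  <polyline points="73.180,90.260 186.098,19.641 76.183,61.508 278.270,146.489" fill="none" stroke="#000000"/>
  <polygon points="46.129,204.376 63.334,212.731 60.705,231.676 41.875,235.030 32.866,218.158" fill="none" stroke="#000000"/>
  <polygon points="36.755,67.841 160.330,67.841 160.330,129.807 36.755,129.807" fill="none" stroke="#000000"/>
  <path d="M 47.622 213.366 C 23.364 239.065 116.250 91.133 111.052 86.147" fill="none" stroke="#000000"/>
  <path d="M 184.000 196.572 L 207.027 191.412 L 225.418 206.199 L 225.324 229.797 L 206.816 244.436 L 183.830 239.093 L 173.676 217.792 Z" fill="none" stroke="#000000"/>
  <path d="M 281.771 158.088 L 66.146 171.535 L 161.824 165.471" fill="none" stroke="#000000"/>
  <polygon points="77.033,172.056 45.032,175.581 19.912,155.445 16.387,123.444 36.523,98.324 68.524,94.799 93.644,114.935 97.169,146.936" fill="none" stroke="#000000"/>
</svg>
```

G21
G90
G0 X73.180 Y157.236
M3 S195
G1 X186.098 Y227.855 F4388
G1 X76.183 Y185.988
G1 X278.270 Y101.007
M5
G0 X46.129 Y43.120
M3 S195
G1 X63.334 Y34.765 F4388
G1 X60.705 Y15.820
G1 X41.875 Y12.466
G1 X32.866 Y29.338
G1 X46.129 Y43.120
M5
G0 X36.755 Y179.655
M3 S195
G1 X160.330 Y179.655 F4388
G1 X160.330 Y117.689
G1 X36.755 Y117.689
G1 X36.755 Y179.655
M5
G0 X47.622 Y34.130
M3 S195
G1 X54.441 Y54.583 F4388
G1 X91.527 Y120.439
G1 X111.052 Y161.349
M5
G0 X184.000 Y50.924
M3 S195
G1 X207.027 Y56.084 F4388
G1 X225.418 Y41.297
G1 X225.324 Y17.699
G1 X206.816 Y3.060
G1 X183.830 Y8.403
G1 X173.676 Y29.704
G1 X184.000 Y50.924
M5
G0 X281.771 Y89.408
M3 S195
G1 X66.146 Y75.961 F4388
G1 X161.824 Y82.025
M5
G0 X77.033 Y75.440
M3 S195
G1 X45.032 Y71.915 F4388
G1 X19.912 Y92.051
G1 X16.387 Y124.052
G1 X36.523 Y149.172
G1 X68.524 Y152.697
G1 X93.644 Y132.561
G1 X97.169 Y100.560
G1 X77.033 Y75.440
M5
G0 X0.000 Y0.000

1 u = 1 mm; y_m = 247.496 − y.

[1] `<polyline>` open polyline, #000000→engrave S195 F4388: (73.180,157.236) → (186.098,227.855) → (76.183,185.988) → (278.270,101.007)

[2] `<polygon>` regular polygon, #000000→engrave S195 F4388: (46.129,43.120) → (63.334,34.765) → (60.705,15.820) → (41.875,12.466) → (32.866,29.338) → (46.129,43.120) (closed)

[3] `<polygon>` rectangle, #000000→engrave S195 F4388: (36.755,179.655) → (160.330,179.655) → (160.330,117.689) → (36.755,117.689) → (36.755,179.655) (closed)

[4] `<path>` cubic bezier, #000000→engrave S195 F4388: (47.622,34.130) → (54.441,54.583) → (91.527,120.439) → (111.052,161.349)

[5] `<path>` regular polygon, #000000→engrave S195 F4388: (184.000,50.924) → (207.027,56.084) → (225.418,41.297) → (225.324,17.699) → (206.816,3.060) → (183.830,8.403) → (173.676,29.704) → (184.000,50.924) (closed)

[6] `<path>` open polyline, #000000→engrave S195 F4388: (281.771,89.408) → (66.146,75.961) → (161.824,82.025)

[7] `<polygon>` regular polygon, #000000→engrave S195 F4388: (77.033,75.440) → (45.032,71.915) → (19.912,92.051) → (16.387,124.052) → (36.523,149.172) → (68.524,152.697) → (93.644,132.561) → (97.169,100.560) → (77.033,75.440) (closed)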